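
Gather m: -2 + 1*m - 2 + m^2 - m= m^2 - 4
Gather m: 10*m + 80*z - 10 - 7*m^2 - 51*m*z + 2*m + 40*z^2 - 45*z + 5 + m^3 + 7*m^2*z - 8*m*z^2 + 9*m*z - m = m^3 + m^2*(7*z - 7) + m*(-8*z^2 - 42*z + 11) + 40*z^2 + 35*z - 5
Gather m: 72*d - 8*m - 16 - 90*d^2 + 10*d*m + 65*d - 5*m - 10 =-90*d^2 + 137*d + m*(10*d - 13) - 26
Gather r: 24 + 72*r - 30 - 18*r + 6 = 54*r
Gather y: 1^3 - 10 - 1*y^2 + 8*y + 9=-y^2 + 8*y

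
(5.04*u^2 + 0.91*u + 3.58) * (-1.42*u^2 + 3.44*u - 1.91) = -7.1568*u^4 + 16.0454*u^3 - 11.5796*u^2 + 10.5771*u - 6.8378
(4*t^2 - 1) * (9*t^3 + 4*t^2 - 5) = 36*t^5 + 16*t^4 - 9*t^3 - 24*t^2 + 5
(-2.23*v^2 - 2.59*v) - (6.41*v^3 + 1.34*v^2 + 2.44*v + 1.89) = -6.41*v^3 - 3.57*v^2 - 5.03*v - 1.89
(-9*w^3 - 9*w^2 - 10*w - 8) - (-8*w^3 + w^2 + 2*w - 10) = -w^3 - 10*w^2 - 12*w + 2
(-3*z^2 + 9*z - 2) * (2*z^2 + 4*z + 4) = -6*z^4 + 6*z^3 + 20*z^2 + 28*z - 8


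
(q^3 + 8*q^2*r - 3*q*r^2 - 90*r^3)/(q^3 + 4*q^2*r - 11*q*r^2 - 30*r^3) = (q + 6*r)/(q + 2*r)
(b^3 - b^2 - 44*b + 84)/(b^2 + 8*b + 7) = (b^2 - 8*b + 12)/(b + 1)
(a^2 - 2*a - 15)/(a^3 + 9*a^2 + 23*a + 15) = (a - 5)/(a^2 + 6*a + 5)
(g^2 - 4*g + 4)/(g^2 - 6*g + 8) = (g - 2)/(g - 4)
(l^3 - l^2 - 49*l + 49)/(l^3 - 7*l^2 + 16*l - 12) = (l^3 - l^2 - 49*l + 49)/(l^3 - 7*l^2 + 16*l - 12)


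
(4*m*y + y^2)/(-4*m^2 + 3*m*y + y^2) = y/(-m + y)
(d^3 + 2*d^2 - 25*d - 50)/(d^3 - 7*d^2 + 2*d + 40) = (d + 5)/(d - 4)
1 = 1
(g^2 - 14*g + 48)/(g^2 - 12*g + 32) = (g - 6)/(g - 4)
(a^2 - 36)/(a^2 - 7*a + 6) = (a + 6)/(a - 1)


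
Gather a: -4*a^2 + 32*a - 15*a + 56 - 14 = -4*a^2 + 17*a + 42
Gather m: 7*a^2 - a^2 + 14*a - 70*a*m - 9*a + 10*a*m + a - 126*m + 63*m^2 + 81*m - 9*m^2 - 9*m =6*a^2 + 6*a + 54*m^2 + m*(-60*a - 54)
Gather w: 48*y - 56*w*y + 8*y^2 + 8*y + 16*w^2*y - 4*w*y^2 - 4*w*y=16*w^2*y + w*(-4*y^2 - 60*y) + 8*y^2 + 56*y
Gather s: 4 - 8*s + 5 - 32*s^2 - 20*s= -32*s^2 - 28*s + 9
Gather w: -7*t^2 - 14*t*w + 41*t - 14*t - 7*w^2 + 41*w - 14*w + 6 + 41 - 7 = -7*t^2 + 27*t - 7*w^2 + w*(27 - 14*t) + 40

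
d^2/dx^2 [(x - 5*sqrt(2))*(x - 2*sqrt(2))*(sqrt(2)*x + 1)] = 6*sqrt(2)*x - 26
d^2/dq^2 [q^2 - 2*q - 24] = 2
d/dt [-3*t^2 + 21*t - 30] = 21 - 6*t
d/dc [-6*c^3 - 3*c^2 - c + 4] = -18*c^2 - 6*c - 1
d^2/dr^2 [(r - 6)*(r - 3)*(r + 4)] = 6*r - 10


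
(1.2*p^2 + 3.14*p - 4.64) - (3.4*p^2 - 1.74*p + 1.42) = -2.2*p^2 + 4.88*p - 6.06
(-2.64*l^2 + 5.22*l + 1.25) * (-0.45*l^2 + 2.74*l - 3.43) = 1.188*l^4 - 9.5826*l^3 + 22.7955*l^2 - 14.4796*l - 4.2875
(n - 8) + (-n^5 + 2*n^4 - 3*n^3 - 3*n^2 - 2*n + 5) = -n^5 + 2*n^4 - 3*n^3 - 3*n^2 - n - 3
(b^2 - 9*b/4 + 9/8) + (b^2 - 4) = 2*b^2 - 9*b/4 - 23/8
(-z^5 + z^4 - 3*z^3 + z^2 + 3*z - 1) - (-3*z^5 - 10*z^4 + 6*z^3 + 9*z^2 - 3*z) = 2*z^5 + 11*z^4 - 9*z^3 - 8*z^2 + 6*z - 1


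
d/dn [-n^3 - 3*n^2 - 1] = 3*n*(-n - 2)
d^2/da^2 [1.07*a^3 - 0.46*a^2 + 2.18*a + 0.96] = 6.42*a - 0.92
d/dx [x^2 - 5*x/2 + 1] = 2*x - 5/2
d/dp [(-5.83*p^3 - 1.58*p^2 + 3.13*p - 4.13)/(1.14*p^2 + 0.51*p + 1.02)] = (-6.6462*p^4 - 5.9466*p^3 - 22.2138*p^2 + 6.1932*p + 5.2989)/(1.2996*p^4 + 1.1628*p^3 + 2.5857*p^2 + 1.0404*p + 1.0404)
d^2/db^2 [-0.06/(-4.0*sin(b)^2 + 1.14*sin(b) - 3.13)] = (-3.84*sin(b)^4 + 0.8208*sin(b)^3 + 8.686824*sin(b)^2 - 1.855692*sin(b) - 1.346448)/(4.0*sin(b)^2 - 1.14*sin(b) + 3.13)^3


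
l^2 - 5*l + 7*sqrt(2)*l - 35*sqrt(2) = (l - 5)*(l + 7*sqrt(2))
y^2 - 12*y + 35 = (y - 7)*(y - 5)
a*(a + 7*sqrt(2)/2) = a^2 + 7*sqrt(2)*a/2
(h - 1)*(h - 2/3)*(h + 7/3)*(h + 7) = h^4 + 23*h^3/3 + 13*h^2/9 - 21*h + 98/9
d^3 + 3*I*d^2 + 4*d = d*(d - I)*(d + 4*I)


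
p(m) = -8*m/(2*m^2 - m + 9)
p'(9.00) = 0.05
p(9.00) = -0.44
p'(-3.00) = 0.08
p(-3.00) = 0.80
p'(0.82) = -0.68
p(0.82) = -0.69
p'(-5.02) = 0.08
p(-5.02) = 0.62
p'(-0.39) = -0.74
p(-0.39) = 0.32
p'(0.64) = -0.78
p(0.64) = -0.56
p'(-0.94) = -0.42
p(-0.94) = 0.64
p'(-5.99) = 0.07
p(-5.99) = 0.55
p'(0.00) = -0.89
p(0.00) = 0.00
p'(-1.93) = -0.04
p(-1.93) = 0.84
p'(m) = -8*m*(1 - 4*m)/(2*m^2 - m + 9)^2 - 8/(2*m^2 - m + 9)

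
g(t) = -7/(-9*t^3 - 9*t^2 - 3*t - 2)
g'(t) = -7*(27*t^2 + 18*t + 3)/(-9*t^3 - 9*t^2 - 3*t - 2)^2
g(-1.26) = -1.27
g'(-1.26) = -5.37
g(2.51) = 0.03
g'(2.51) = -0.04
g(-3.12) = -0.04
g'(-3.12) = -0.04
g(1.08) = 0.26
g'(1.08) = -0.52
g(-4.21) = -0.01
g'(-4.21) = -0.01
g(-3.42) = -0.03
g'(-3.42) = -0.03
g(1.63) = 0.10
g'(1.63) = -0.15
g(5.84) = 0.00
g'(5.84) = -0.00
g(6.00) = 0.00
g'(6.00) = 0.00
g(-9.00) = 0.00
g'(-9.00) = 0.00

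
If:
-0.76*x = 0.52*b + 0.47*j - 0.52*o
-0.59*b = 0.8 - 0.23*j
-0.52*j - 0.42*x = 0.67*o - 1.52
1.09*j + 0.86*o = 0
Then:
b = -1.77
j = -1.06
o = 1.34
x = 2.79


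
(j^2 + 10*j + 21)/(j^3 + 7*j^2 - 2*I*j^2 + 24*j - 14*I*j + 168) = (j + 3)/(j^2 - 2*I*j + 24)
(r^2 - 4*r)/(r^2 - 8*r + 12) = r*(r - 4)/(r^2 - 8*r + 12)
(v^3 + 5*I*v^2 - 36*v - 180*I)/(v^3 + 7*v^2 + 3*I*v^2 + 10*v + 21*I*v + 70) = (v^2 - 36)/(v^2 + v*(7 - 2*I) - 14*I)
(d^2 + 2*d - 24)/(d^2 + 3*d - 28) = (d + 6)/(d + 7)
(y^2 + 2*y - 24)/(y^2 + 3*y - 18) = (y - 4)/(y - 3)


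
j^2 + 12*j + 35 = (j + 5)*(j + 7)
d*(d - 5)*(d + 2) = d^3 - 3*d^2 - 10*d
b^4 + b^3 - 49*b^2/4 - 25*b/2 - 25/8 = (b + 1/2)^2*(b - 5*sqrt(2)/2)*(b + 5*sqrt(2)/2)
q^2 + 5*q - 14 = (q - 2)*(q + 7)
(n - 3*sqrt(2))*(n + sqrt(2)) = n^2 - 2*sqrt(2)*n - 6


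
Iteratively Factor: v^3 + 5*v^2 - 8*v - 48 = (v - 3)*(v^2 + 8*v + 16) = (v - 3)*(v + 4)*(v + 4)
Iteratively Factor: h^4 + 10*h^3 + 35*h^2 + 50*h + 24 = (h + 3)*(h^3 + 7*h^2 + 14*h + 8) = (h + 3)*(h + 4)*(h^2 + 3*h + 2) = (h + 2)*(h + 3)*(h + 4)*(h + 1)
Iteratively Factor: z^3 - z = (z - 1)*(z^2 + z) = z*(z - 1)*(z + 1)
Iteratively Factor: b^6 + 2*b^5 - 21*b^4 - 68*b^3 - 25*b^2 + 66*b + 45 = (b + 1)*(b^5 + b^4 - 22*b^3 - 46*b^2 + 21*b + 45) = (b + 1)*(b + 3)*(b^4 - 2*b^3 - 16*b^2 + 2*b + 15) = (b - 1)*(b + 1)*(b + 3)*(b^3 - b^2 - 17*b - 15) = (b - 1)*(b + 1)^2*(b + 3)*(b^2 - 2*b - 15) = (b - 5)*(b - 1)*(b + 1)^2*(b + 3)*(b + 3)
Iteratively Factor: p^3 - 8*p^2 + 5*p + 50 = (p - 5)*(p^2 - 3*p - 10) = (p - 5)*(p + 2)*(p - 5)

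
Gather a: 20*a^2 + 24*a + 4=20*a^2 + 24*a + 4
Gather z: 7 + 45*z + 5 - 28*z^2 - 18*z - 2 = -28*z^2 + 27*z + 10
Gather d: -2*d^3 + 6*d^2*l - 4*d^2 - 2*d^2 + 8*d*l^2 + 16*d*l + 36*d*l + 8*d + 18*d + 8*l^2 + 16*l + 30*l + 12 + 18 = -2*d^3 + d^2*(6*l - 6) + d*(8*l^2 + 52*l + 26) + 8*l^2 + 46*l + 30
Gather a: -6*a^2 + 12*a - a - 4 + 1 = -6*a^2 + 11*a - 3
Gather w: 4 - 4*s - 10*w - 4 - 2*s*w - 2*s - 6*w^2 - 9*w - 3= -6*s - 6*w^2 + w*(-2*s - 19) - 3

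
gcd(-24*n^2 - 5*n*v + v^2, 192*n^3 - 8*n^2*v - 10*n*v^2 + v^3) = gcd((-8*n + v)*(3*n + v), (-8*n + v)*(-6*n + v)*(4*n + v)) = -8*n + v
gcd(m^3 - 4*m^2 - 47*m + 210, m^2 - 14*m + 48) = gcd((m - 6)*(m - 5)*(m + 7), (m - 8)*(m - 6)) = m - 6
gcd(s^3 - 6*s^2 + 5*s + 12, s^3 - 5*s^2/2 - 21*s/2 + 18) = s - 4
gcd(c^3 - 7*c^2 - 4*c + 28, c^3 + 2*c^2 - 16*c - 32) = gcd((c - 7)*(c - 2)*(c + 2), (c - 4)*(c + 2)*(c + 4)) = c + 2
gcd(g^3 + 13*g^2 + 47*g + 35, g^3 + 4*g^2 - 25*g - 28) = g^2 + 8*g + 7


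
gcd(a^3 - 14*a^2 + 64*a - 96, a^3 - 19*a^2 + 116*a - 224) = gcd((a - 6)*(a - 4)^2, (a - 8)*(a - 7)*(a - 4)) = a - 4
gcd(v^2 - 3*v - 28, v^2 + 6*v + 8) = v + 4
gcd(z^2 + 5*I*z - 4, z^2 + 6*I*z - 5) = z + I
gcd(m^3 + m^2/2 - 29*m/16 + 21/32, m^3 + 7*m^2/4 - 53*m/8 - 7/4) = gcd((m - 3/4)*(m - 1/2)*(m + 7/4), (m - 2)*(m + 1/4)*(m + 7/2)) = 1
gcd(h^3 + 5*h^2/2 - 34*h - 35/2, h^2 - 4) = 1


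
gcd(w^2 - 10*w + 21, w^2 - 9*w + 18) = w - 3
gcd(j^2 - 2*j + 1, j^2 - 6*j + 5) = j - 1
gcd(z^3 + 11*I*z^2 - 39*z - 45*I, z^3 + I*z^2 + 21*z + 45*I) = z^2 + 6*I*z - 9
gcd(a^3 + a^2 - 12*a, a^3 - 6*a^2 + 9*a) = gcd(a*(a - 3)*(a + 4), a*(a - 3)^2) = a^2 - 3*a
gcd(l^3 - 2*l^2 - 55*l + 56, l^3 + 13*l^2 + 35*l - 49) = l^2 + 6*l - 7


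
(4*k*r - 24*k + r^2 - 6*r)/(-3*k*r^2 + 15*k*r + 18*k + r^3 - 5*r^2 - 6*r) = (4*k + r)/(-3*k*r - 3*k + r^2 + r)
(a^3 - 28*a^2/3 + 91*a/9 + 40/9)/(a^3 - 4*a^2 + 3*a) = (9*a^3 - 84*a^2 + 91*a + 40)/(9*a*(a^2 - 4*a + 3))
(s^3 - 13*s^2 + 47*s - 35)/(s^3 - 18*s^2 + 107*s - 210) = (s - 1)/(s - 6)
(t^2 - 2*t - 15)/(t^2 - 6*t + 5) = (t + 3)/(t - 1)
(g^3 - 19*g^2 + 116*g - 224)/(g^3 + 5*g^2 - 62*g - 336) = (g^2 - 11*g + 28)/(g^2 + 13*g + 42)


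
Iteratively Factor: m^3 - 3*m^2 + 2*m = (m)*(m^2 - 3*m + 2) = m*(m - 2)*(m - 1)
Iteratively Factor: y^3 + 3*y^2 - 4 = (y + 2)*(y^2 + y - 2) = (y - 1)*(y + 2)*(y + 2)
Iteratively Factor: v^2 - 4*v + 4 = (v - 2)*(v - 2)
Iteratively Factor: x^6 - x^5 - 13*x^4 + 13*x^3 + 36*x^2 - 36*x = (x + 3)*(x^5 - 4*x^4 - x^3 + 16*x^2 - 12*x) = x*(x + 3)*(x^4 - 4*x^3 - x^2 + 16*x - 12) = x*(x + 2)*(x + 3)*(x^3 - 6*x^2 + 11*x - 6) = x*(x - 2)*(x + 2)*(x + 3)*(x^2 - 4*x + 3) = x*(x - 2)*(x - 1)*(x + 2)*(x + 3)*(x - 3)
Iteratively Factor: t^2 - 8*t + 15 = (t - 3)*(t - 5)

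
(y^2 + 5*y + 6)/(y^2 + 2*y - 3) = (y + 2)/(y - 1)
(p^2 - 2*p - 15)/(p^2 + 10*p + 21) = (p - 5)/(p + 7)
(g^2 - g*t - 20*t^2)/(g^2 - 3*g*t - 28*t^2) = (-g + 5*t)/(-g + 7*t)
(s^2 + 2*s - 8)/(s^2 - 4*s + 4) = (s + 4)/(s - 2)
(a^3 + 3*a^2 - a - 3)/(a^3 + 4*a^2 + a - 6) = (a + 1)/(a + 2)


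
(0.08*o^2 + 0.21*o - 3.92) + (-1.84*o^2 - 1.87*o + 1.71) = -1.76*o^2 - 1.66*o - 2.21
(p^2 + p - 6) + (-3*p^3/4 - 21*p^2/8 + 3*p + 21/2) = -3*p^3/4 - 13*p^2/8 + 4*p + 9/2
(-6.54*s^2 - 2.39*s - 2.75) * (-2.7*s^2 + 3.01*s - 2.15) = 17.658*s^4 - 13.2324*s^3 + 14.2921*s^2 - 3.139*s + 5.9125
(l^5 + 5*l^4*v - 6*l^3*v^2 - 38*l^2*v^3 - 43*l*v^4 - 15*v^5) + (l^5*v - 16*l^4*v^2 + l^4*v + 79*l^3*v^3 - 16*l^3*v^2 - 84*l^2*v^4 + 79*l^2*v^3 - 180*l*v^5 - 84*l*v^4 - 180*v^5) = l^5*v + l^5 - 16*l^4*v^2 + 6*l^4*v + 79*l^3*v^3 - 22*l^3*v^2 - 84*l^2*v^4 + 41*l^2*v^3 - 180*l*v^5 - 127*l*v^4 - 195*v^5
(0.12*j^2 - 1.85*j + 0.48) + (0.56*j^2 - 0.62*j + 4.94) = 0.68*j^2 - 2.47*j + 5.42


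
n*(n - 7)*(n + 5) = n^3 - 2*n^2 - 35*n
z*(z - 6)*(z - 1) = z^3 - 7*z^2 + 6*z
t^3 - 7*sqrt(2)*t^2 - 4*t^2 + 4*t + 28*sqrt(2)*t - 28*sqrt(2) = (t - 2)^2*(t - 7*sqrt(2))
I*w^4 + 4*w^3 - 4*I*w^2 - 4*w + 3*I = (w + 1)*(w - 3*I)*(w - I)*(I*w - I)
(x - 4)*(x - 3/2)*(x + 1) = x^3 - 9*x^2/2 + x/2 + 6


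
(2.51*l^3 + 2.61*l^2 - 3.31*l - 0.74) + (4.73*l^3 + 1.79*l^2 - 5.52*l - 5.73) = 7.24*l^3 + 4.4*l^2 - 8.83*l - 6.47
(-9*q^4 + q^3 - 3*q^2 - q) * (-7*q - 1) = 63*q^5 + 2*q^4 + 20*q^3 + 10*q^2 + q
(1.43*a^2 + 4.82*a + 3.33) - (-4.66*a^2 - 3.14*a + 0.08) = 6.09*a^2 + 7.96*a + 3.25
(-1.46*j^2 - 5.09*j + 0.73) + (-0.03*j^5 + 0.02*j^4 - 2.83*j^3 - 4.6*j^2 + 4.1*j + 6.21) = -0.03*j^5 + 0.02*j^4 - 2.83*j^3 - 6.06*j^2 - 0.99*j + 6.94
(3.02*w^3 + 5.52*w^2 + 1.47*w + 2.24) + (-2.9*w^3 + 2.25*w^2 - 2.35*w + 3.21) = 0.12*w^3 + 7.77*w^2 - 0.88*w + 5.45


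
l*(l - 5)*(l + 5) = l^3 - 25*l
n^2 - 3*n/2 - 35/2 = (n - 5)*(n + 7/2)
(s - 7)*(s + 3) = s^2 - 4*s - 21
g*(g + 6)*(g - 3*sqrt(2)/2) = g^3 - 3*sqrt(2)*g^2/2 + 6*g^2 - 9*sqrt(2)*g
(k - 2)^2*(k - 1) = k^3 - 5*k^2 + 8*k - 4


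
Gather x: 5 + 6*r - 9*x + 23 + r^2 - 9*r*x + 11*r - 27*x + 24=r^2 + 17*r + x*(-9*r - 36) + 52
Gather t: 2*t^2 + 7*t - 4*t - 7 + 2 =2*t^2 + 3*t - 5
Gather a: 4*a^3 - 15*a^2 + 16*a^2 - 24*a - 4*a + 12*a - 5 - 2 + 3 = 4*a^3 + a^2 - 16*a - 4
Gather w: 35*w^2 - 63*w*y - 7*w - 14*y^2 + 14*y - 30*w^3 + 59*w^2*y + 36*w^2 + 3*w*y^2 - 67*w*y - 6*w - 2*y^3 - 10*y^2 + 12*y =-30*w^3 + w^2*(59*y + 71) + w*(3*y^2 - 130*y - 13) - 2*y^3 - 24*y^2 + 26*y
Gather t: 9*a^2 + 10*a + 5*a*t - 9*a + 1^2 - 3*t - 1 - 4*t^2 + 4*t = 9*a^2 + a - 4*t^2 + t*(5*a + 1)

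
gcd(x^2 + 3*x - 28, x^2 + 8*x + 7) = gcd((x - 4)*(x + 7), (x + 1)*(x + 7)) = x + 7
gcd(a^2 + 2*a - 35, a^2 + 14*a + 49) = a + 7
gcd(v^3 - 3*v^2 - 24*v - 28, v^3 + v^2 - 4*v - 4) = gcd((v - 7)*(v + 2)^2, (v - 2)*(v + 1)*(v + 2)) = v + 2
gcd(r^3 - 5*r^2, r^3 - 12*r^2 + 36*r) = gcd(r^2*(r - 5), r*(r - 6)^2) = r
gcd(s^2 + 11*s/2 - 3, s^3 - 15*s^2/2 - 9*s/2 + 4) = s - 1/2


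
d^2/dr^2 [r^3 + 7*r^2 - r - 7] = 6*r + 14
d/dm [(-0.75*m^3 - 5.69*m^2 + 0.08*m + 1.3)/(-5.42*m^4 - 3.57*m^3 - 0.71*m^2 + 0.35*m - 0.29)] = (-4.065*m^6 - 61.6796*m^5 - 18.48*m^4 + 28.2302*m^3 + 12.6408*m^2 + 5.1462*m - 0.4782)/(29.3764*m^8 + 38.6988*m^7 + 20.4413*m^6 + 1.2754*m^5 + 1.1487*m^4 + 1.5736*m^3 + 0.5343*m^2 - 0.203*m + 0.0841)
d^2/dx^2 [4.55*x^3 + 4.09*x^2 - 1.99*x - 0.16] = 27.3*x + 8.18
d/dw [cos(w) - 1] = -sin(w)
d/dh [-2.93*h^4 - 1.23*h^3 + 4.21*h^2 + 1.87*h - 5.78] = -11.72*h^3 - 3.69*h^2 + 8.42*h + 1.87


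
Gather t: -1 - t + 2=1 - t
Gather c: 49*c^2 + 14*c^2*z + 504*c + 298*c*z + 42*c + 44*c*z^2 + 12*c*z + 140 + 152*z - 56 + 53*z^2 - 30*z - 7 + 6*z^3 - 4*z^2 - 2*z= c^2*(14*z + 49) + c*(44*z^2 + 310*z + 546) + 6*z^3 + 49*z^2 + 120*z + 77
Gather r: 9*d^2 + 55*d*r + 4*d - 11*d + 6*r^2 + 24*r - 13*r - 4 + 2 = 9*d^2 - 7*d + 6*r^2 + r*(55*d + 11) - 2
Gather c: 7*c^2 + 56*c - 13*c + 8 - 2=7*c^2 + 43*c + 6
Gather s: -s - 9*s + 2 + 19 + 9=30 - 10*s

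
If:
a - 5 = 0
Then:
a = 5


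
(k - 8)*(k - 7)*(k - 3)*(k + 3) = k^4 - 15*k^3 + 47*k^2 + 135*k - 504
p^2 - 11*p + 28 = (p - 7)*(p - 4)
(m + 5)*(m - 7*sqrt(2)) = m^2 - 7*sqrt(2)*m + 5*m - 35*sqrt(2)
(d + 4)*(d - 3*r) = d^2 - 3*d*r + 4*d - 12*r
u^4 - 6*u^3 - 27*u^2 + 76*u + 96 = (u - 8)*(u - 3)*(u + 1)*(u + 4)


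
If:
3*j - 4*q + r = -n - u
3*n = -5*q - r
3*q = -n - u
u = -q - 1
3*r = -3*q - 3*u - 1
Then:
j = 25/3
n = -19/3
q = 11/3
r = 2/3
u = -14/3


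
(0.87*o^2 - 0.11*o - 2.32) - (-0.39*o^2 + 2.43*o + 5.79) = 1.26*o^2 - 2.54*o - 8.11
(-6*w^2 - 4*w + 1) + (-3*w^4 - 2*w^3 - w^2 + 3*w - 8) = -3*w^4 - 2*w^3 - 7*w^2 - w - 7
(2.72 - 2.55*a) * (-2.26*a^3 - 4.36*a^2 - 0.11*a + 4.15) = 5.763*a^4 + 4.9708*a^3 - 11.5787*a^2 - 10.8817*a + 11.288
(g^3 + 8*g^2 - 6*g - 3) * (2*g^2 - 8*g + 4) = 2*g^5 + 8*g^4 - 72*g^3 + 74*g^2 - 12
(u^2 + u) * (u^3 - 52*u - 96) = u^5 + u^4 - 52*u^3 - 148*u^2 - 96*u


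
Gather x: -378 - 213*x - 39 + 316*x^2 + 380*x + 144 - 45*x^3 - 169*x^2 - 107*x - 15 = -45*x^3 + 147*x^2 + 60*x - 288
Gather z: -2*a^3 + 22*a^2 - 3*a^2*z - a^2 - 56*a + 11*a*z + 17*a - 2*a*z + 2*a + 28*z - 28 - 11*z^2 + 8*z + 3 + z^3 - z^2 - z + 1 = -2*a^3 + 21*a^2 - 37*a + z^3 - 12*z^2 + z*(-3*a^2 + 9*a + 35) - 24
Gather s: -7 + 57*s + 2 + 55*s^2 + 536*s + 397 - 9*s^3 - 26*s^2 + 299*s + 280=-9*s^3 + 29*s^2 + 892*s + 672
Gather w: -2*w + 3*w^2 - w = 3*w^2 - 3*w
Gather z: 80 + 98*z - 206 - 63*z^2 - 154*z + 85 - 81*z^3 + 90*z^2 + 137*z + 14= -81*z^3 + 27*z^2 + 81*z - 27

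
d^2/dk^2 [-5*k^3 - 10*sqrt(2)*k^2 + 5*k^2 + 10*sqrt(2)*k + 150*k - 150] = -30*k - 20*sqrt(2) + 10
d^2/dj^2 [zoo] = 0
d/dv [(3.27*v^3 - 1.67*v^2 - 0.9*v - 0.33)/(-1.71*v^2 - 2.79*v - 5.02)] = (-5.5917*v^4 - 18.2466*v^3 - 46.1259*v^2 + 15.6382*v + 3.5973)/(2.9241*v^4 + 9.5418*v^3 + 24.9525*v^2 + 28.0116*v + 25.2004)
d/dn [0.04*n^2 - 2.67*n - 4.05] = 0.08*n - 2.67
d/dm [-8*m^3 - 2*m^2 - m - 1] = -24*m^2 - 4*m - 1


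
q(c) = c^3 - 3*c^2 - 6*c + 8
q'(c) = 3*c^2 - 6*c - 6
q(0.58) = 3.71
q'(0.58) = -8.47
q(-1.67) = 5.00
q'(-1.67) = 12.39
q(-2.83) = -21.71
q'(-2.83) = 35.01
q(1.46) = -4.04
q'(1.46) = -8.37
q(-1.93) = 1.22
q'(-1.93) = 16.75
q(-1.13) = 9.51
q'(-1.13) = 4.61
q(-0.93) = 10.18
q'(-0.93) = 2.17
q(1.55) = -4.78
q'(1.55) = -8.09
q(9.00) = 440.00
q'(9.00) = 183.00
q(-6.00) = -280.00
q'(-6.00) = 138.00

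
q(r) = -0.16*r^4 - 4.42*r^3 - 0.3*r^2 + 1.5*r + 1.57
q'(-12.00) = -794.82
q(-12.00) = 4260.37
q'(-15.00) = -813.00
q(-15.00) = 6729.07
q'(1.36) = -25.45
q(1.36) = -8.61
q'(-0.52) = -1.68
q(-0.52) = 1.32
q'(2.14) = -66.78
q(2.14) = -43.27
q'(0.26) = 0.44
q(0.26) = 1.86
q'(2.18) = -69.46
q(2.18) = -45.99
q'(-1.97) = -43.89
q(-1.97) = 28.83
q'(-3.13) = -106.90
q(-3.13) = 114.12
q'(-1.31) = -19.03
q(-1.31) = 8.56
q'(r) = -0.64*r^3 - 13.26*r^2 - 0.6*r + 1.5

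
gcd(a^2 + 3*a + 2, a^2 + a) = a + 1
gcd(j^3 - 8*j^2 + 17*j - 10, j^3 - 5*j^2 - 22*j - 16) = 1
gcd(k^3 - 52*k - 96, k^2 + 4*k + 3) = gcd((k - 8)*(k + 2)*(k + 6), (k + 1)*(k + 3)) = 1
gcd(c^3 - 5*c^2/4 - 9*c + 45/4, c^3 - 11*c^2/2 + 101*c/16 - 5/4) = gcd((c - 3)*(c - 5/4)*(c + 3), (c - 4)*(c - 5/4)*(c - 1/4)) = c - 5/4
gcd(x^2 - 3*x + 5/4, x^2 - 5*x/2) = x - 5/2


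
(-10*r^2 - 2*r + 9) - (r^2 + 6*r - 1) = -11*r^2 - 8*r + 10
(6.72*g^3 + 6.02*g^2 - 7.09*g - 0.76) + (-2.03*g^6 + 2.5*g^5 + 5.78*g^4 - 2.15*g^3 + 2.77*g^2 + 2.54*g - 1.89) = -2.03*g^6 + 2.5*g^5 + 5.78*g^4 + 4.57*g^3 + 8.79*g^2 - 4.55*g - 2.65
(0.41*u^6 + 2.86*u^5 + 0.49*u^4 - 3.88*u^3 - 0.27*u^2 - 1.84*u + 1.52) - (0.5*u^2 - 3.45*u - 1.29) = 0.41*u^6 + 2.86*u^5 + 0.49*u^4 - 3.88*u^3 - 0.77*u^2 + 1.61*u + 2.81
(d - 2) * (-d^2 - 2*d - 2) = -d^3 + 2*d + 4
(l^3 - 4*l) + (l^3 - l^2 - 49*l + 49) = 2*l^3 - l^2 - 53*l + 49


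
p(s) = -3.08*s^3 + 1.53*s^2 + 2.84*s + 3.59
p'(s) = -9.24*s^2 + 3.06*s + 2.84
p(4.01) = -159.02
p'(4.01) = -133.47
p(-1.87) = 23.77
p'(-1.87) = -35.19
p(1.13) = 4.31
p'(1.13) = -5.50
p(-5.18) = 458.03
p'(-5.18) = -260.94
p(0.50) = 5.01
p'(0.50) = 2.06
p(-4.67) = 337.39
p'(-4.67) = -212.96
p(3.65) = -115.43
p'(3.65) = -109.09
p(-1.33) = 9.77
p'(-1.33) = -17.57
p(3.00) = -57.28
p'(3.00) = -71.14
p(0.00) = 3.59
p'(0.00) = 2.84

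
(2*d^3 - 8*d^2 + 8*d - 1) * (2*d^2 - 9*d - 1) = 4*d^5 - 34*d^4 + 86*d^3 - 66*d^2 + d + 1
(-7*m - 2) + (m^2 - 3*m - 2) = m^2 - 10*m - 4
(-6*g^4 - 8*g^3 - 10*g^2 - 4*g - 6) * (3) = -18*g^4 - 24*g^3 - 30*g^2 - 12*g - 18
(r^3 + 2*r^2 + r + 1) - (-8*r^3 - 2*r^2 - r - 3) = 9*r^3 + 4*r^2 + 2*r + 4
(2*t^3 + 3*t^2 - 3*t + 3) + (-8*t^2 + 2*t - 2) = 2*t^3 - 5*t^2 - t + 1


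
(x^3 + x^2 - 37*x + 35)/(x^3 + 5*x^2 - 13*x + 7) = (x - 5)/(x - 1)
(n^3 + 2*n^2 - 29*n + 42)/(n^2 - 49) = (n^2 - 5*n + 6)/(n - 7)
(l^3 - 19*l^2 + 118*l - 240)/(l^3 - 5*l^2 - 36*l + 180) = (l - 8)/(l + 6)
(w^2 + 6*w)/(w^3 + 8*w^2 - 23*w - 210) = w/(w^2 + 2*w - 35)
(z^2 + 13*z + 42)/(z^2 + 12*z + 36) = (z + 7)/(z + 6)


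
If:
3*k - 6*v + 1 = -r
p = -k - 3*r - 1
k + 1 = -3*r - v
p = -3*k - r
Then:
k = 5/56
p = 1/7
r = -23/56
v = 1/7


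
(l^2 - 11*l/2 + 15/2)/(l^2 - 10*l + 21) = (l - 5/2)/(l - 7)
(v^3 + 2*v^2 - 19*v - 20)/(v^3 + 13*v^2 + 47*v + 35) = (v - 4)/(v + 7)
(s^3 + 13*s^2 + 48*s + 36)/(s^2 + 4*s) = (s^3 + 13*s^2 + 48*s + 36)/(s*(s + 4))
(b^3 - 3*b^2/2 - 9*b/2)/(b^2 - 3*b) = b + 3/2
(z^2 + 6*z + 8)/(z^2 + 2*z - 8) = (z + 2)/(z - 2)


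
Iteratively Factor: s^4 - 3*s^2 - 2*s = (s)*(s^3 - 3*s - 2) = s*(s + 1)*(s^2 - s - 2) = s*(s + 1)^2*(s - 2)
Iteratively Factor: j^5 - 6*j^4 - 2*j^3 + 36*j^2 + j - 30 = (j - 5)*(j^4 - j^3 - 7*j^2 + j + 6) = (j - 5)*(j - 1)*(j^3 - 7*j - 6) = (j - 5)*(j - 1)*(j + 1)*(j^2 - j - 6) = (j - 5)*(j - 3)*(j - 1)*(j + 1)*(j + 2)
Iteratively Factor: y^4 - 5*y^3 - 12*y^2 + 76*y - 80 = (y - 5)*(y^3 - 12*y + 16) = (y - 5)*(y - 2)*(y^2 + 2*y - 8) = (y - 5)*(y - 2)*(y + 4)*(y - 2)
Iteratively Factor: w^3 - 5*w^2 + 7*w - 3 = (w - 1)*(w^2 - 4*w + 3) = (w - 1)^2*(w - 3)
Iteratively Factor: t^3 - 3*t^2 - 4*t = (t - 4)*(t^2 + t) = t*(t - 4)*(t + 1)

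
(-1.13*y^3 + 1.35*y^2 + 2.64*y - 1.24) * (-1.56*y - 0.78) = 1.7628*y^4 - 1.2246*y^3 - 5.1714*y^2 - 0.1248*y + 0.9672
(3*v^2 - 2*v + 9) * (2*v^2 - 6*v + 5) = 6*v^4 - 22*v^3 + 45*v^2 - 64*v + 45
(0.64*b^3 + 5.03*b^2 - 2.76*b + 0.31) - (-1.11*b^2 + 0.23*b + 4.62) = 0.64*b^3 + 6.14*b^2 - 2.99*b - 4.31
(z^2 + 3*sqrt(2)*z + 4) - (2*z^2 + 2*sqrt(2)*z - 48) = -z^2 + sqrt(2)*z + 52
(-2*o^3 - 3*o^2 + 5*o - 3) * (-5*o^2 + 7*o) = 10*o^5 + o^4 - 46*o^3 + 50*o^2 - 21*o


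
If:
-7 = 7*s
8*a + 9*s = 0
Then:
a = 9/8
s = -1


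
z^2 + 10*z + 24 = (z + 4)*(z + 6)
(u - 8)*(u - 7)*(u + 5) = u^3 - 10*u^2 - 19*u + 280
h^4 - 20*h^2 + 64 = (h - 4)*(h - 2)*(h + 2)*(h + 4)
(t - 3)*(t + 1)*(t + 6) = t^3 + 4*t^2 - 15*t - 18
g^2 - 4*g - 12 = (g - 6)*(g + 2)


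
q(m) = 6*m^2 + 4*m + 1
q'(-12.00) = -140.00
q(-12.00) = 817.00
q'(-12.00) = -140.00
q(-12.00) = 817.00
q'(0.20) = 6.40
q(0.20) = 2.04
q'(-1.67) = -16.04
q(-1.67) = 11.05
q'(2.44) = 33.28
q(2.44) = 46.48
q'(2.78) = 37.36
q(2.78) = 58.49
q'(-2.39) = -24.68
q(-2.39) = 25.71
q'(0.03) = 4.36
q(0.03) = 1.13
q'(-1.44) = -13.28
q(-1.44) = 7.68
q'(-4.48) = -49.76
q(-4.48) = 103.50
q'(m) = 12*m + 4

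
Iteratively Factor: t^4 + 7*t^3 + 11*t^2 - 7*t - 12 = (t + 3)*(t^3 + 4*t^2 - t - 4) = (t + 1)*(t + 3)*(t^2 + 3*t - 4) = (t - 1)*(t + 1)*(t + 3)*(t + 4)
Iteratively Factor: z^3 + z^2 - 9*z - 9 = (z + 1)*(z^2 - 9) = (z + 1)*(z + 3)*(z - 3)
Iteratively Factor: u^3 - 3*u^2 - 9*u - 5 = (u + 1)*(u^2 - 4*u - 5) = (u - 5)*(u + 1)*(u + 1)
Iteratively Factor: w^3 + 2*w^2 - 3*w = (w)*(w^2 + 2*w - 3) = w*(w - 1)*(w + 3)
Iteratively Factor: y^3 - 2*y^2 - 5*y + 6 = (y - 3)*(y^2 + y - 2) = (y - 3)*(y + 2)*(y - 1)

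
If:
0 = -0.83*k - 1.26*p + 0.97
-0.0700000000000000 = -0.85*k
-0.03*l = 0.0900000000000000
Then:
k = 0.08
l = -3.00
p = 0.72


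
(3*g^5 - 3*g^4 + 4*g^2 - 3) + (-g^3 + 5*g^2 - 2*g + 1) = 3*g^5 - 3*g^4 - g^3 + 9*g^2 - 2*g - 2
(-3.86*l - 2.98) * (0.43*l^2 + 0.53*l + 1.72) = -1.6598*l^3 - 3.3272*l^2 - 8.2186*l - 5.1256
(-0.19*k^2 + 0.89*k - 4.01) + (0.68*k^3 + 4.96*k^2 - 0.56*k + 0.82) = 0.68*k^3 + 4.77*k^2 + 0.33*k - 3.19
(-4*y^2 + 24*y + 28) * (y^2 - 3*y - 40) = -4*y^4 + 36*y^3 + 116*y^2 - 1044*y - 1120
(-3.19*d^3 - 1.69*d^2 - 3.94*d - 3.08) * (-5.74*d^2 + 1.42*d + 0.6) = 18.3106*d^5 + 5.1708*d^4 + 18.3018*d^3 + 11.0704*d^2 - 6.7376*d - 1.848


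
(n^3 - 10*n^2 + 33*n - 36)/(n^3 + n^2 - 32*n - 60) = (n^3 - 10*n^2 + 33*n - 36)/(n^3 + n^2 - 32*n - 60)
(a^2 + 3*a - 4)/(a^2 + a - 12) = (a - 1)/(a - 3)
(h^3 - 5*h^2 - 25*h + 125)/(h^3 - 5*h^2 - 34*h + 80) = (h^2 - 10*h + 25)/(h^2 - 10*h + 16)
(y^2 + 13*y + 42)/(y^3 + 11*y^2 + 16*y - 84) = 1/(y - 2)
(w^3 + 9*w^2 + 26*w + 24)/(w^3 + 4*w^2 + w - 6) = (w + 4)/(w - 1)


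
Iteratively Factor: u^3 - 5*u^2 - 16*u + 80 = (u - 4)*(u^2 - u - 20) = (u - 4)*(u + 4)*(u - 5)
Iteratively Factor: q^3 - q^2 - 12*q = (q - 4)*(q^2 + 3*q) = (q - 4)*(q + 3)*(q)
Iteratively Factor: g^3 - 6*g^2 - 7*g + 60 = (g - 4)*(g^2 - 2*g - 15) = (g - 5)*(g - 4)*(g + 3)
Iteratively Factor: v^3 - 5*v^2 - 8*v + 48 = (v - 4)*(v^2 - v - 12) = (v - 4)^2*(v + 3)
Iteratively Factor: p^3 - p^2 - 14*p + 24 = (p - 2)*(p^2 + p - 12) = (p - 2)*(p + 4)*(p - 3)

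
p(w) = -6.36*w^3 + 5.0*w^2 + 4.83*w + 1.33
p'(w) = -19.08*w^2 + 10.0*w + 4.83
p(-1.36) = 20.01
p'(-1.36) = -44.06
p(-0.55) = 1.24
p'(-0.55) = -6.44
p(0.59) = 4.61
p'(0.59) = 4.09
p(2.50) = -54.72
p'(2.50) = -89.42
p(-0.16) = 0.71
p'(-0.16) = 2.74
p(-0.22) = 0.58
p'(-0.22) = 1.71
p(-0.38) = 0.57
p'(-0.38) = -1.73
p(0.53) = 4.35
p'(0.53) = 4.77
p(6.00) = -1163.45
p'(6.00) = -622.05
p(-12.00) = 11653.45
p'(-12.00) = -2862.69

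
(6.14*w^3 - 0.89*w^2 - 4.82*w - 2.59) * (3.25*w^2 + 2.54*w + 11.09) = 19.955*w^5 + 12.7031*w^4 + 50.167*w^3 - 30.5304*w^2 - 60.0324*w - 28.7231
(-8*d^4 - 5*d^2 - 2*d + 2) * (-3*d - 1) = 24*d^5 + 8*d^4 + 15*d^3 + 11*d^2 - 4*d - 2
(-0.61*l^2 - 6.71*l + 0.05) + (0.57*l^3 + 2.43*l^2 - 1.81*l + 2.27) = 0.57*l^3 + 1.82*l^2 - 8.52*l + 2.32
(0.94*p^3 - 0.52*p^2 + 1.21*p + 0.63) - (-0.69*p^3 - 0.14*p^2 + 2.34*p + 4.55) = 1.63*p^3 - 0.38*p^2 - 1.13*p - 3.92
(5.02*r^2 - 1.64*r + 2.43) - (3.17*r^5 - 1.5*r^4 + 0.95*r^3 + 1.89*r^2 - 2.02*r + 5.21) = -3.17*r^5 + 1.5*r^4 - 0.95*r^3 + 3.13*r^2 + 0.38*r - 2.78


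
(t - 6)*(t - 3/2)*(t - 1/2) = t^3 - 8*t^2 + 51*t/4 - 9/2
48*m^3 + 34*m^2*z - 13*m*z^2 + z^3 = (-8*m + z)*(-6*m + z)*(m + z)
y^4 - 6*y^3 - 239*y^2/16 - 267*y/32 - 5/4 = (y - 8)*(y + 1/4)*(y + 1/2)*(y + 5/4)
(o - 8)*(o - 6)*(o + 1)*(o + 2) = o^4 - 11*o^3 + 8*o^2 + 116*o + 96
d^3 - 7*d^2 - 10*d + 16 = (d - 8)*(d - 1)*(d + 2)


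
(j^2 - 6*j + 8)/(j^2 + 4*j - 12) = (j - 4)/(j + 6)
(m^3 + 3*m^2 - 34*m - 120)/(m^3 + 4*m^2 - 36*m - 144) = (m + 5)/(m + 6)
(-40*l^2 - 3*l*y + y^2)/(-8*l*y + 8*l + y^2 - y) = (5*l + y)/(y - 1)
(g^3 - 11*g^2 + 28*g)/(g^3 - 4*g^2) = (g - 7)/g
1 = 1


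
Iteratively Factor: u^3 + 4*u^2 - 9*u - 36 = (u + 4)*(u^2 - 9) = (u + 3)*(u + 4)*(u - 3)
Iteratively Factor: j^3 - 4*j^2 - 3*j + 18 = (j + 2)*(j^2 - 6*j + 9) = (j - 3)*(j + 2)*(j - 3)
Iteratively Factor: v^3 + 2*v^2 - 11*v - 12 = (v + 1)*(v^2 + v - 12) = (v + 1)*(v + 4)*(v - 3)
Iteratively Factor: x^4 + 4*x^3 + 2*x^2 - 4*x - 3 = (x - 1)*(x^3 + 5*x^2 + 7*x + 3) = (x - 1)*(x + 1)*(x^2 + 4*x + 3) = (x - 1)*(x + 1)*(x + 3)*(x + 1)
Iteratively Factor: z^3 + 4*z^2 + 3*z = (z + 3)*(z^2 + z) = (z + 1)*(z + 3)*(z)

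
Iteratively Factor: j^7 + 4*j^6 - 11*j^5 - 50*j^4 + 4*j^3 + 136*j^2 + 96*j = (j + 2)*(j^6 + 2*j^5 - 15*j^4 - 20*j^3 + 44*j^2 + 48*j) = j*(j + 2)*(j^5 + 2*j^4 - 15*j^3 - 20*j^2 + 44*j + 48) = j*(j - 3)*(j + 2)*(j^4 + 5*j^3 - 20*j - 16) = j*(j - 3)*(j + 2)*(j + 4)*(j^3 + j^2 - 4*j - 4) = j*(j - 3)*(j - 2)*(j + 2)*(j + 4)*(j^2 + 3*j + 2) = j*(j - 3)*(j - 2)*(j + 2)^2*(j + 4)*(j + 1)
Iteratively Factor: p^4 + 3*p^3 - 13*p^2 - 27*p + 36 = (p + 3)*(p^3 - 13*p + 12) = (p - 1)*(p + 3)*(p^2 + p - 12) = (p - 3)*(p - 1)*(p + 3)*(p + 4)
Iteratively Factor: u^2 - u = (u)*(u - 1)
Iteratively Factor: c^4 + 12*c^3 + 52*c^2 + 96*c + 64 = (c + 4)*(c^3 + 8*c^2 + 20*c + 16) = (c + 2)*(c + 4)*(c^2 + 6*c + 8) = (c + 2)^2*(c + 4)*(c + 4)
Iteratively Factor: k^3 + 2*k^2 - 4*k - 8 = (k - 2)*(k^2 + 4*k + 4) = (k - 2)*(k + 2)*(k + 2)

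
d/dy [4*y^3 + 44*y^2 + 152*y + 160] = 12*y^2 + 88*y + 152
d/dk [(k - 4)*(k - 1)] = 2*k - 5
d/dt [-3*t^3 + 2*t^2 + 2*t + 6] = -9*t^2 + 4*t + 2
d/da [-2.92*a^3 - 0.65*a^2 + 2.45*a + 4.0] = -8.76*a^2 - 1.3*a + 2.45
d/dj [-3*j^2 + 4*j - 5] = 4 - 6*j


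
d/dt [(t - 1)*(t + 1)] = 2*t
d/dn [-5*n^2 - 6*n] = -10*n - 6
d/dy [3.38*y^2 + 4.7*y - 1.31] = 6.76*y + 4.7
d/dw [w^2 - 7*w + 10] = 2*w - 7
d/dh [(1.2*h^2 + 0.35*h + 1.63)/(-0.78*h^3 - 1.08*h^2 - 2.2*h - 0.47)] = (0.936*h^4 + 0.546*h^3 + 1.5522*h^2 + 2.3928*h + 3.4215)/(0.6084*h^6 + 1.6848*h^5 + 4.5984*h^4 + 5.4852*h^3 + 5.8552*h^2 + 2.068*h + 0.2209)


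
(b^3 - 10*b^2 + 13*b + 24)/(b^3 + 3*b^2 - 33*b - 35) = (b^2 - 11*b + 24)/(b^2 + 2*b - 35)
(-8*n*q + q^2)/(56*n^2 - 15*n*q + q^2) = q/(-7*n + q)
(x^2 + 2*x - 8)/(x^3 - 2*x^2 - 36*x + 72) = (x + 4)/(x^2 - 36)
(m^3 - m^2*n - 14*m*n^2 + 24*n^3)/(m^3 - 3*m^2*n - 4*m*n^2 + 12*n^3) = (m + 4*n)/(m + 2*n)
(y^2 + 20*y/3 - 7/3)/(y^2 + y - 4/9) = 3*(y + 7)/(3*y + 4)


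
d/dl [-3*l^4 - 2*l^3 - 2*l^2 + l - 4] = -12*l^3 - 6*l^2 - 4*l + 1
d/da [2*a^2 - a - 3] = 4*a - 1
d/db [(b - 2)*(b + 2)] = 2*b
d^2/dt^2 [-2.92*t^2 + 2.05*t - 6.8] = -5.84000000000000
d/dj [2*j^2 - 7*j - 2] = 4*j - 7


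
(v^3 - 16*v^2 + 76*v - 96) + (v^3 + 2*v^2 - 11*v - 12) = 2*v^3 - 14*v^2 + 65*v - 108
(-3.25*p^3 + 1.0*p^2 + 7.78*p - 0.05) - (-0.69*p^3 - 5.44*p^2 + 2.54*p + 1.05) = -2.56*p^3 + 6.44*p^2 + 5.24*p - 1.1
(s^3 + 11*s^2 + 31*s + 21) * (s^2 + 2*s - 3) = s^5 + 13*s^4 + 50*s^3 + 50*s^2 - 51*s - 63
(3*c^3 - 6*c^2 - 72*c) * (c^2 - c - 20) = 3*c^5 - 9*c^4 - 126*c^3 + 192*c^2 + 1440*c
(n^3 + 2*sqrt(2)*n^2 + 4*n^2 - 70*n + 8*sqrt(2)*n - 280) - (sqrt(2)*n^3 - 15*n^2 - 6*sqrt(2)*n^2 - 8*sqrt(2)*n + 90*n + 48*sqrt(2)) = -sqrt(2)*n^3 + n^3 + 8*sqrt(2)*n^2 + 19*n^2 - 160*n + 16*sqrt(2)*n - 280 - 48*sqrt(2)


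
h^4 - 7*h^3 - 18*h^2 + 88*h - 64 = (h - 8)*(h - 2)*(h - 1)*(h + 4)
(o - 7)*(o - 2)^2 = o^3 - 11*o^2 + 32*o - 28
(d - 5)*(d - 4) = d^2 - 9*d + 20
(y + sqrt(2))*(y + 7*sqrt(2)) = y^2 + 8*sqrt(2)*y + 14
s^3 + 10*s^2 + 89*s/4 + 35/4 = (s + 1/2)*(s + 5/2)*(s + 7)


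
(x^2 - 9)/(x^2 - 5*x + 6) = (x + 3)/(x - 2)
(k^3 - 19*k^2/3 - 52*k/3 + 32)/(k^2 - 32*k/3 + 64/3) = (3*k^2 + 5*k - 12)/(3*k - 8)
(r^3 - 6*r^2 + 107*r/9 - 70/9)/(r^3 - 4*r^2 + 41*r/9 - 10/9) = (3*r - 7)/(3*r - 1)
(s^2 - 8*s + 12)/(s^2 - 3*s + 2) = (s - 6)/(s - 1)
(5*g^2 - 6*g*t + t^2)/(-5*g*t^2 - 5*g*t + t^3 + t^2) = (-g + t)/(t*(t + 1))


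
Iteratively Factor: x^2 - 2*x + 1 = (x - 1)*(x - 1)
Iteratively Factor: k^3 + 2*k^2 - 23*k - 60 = (k + 3)*(k^2 - k - 20) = (k - 5)*(k + 3)*(k + 4)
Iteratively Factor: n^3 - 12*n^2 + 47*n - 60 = (n - 5)*(n^2 - 7*n + 12) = (n - 5)*(n - 4)*(n - 3)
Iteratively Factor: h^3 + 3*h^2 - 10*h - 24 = (h + 2)*(h^2 + h - 12) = (h + 2)*(h + 4)*(h - 3)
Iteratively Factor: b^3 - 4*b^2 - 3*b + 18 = (b - 3)*(b^2 - b - 6) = (b - 3)^2*(b + 2)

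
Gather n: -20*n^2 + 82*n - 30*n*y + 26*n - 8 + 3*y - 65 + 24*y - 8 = -20*n^2 + n*(108 - 30*y) + 27*y - 81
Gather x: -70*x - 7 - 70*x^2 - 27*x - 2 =-70*x^2 - 97*x - 9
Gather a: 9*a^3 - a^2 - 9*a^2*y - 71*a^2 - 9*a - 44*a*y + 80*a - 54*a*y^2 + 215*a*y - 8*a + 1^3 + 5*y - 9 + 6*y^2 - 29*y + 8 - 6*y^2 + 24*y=9*a^3 + a^2*(-9*y - 72) + a*(-54*y^2 + 171*y + 63)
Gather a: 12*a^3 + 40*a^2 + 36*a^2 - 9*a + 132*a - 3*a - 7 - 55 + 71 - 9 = 12*a^3 + 76*a^2 + 120*a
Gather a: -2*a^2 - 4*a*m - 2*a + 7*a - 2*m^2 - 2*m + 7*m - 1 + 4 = -2*a^2 + a*(5 - 4*m) - 2*m^2 + 5*m + 3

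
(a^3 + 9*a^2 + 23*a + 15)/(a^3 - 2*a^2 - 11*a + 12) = (a^2 + 6*a + 5)/(a^2 - 5*a + 4)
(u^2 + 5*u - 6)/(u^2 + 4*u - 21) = (u^2 + 5*u - 6)/(u^2 + 4*u - 21)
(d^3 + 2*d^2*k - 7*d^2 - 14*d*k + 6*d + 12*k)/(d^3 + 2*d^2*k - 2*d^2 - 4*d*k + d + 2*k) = (d - 6)/(d - 1)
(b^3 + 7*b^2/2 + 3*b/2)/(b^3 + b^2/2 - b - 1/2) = b*(b + 3)/(b^2 - 1)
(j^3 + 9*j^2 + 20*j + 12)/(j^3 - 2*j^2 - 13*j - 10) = (j + 6)/(j - 5)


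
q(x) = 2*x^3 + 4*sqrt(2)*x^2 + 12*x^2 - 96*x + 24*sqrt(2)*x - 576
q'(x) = 6*x^2 + 8*sqrt(2)*x + 24*x - 96 + 24*sqrt(2)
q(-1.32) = -467.92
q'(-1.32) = -98.22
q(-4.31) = -140.66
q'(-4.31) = -102.80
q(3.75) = -454.95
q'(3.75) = 154.74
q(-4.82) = -90.63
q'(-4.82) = -92.88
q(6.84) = 465.63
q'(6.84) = 460.20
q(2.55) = -586.27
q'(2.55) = 67.01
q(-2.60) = -330.44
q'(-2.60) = -113.31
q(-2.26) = -368.65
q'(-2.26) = -111.22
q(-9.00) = -45.26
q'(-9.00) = 106.12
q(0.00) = -576.00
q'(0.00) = -62.06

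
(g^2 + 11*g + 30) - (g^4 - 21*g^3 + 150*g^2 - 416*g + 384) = -g^4 + 21*g^3 - 149*g^2 + 427*g - 354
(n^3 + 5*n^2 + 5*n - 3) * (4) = 4*n^3 + 20*n^2 + 20*n - 12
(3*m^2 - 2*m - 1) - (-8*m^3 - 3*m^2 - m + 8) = 8*m^3 + 6*m^2 - m - 9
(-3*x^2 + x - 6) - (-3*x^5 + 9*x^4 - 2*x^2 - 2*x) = 3*x^5 - 9*x^4 - x^2 + 3*x - 6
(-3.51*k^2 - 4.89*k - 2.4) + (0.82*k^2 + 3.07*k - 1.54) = -2.69*k^2 - 1.82*k - 3.94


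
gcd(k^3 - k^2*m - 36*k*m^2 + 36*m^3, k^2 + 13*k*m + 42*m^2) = k + 6*m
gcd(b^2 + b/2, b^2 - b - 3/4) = b + 1/2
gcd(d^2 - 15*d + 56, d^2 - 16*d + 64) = d - 8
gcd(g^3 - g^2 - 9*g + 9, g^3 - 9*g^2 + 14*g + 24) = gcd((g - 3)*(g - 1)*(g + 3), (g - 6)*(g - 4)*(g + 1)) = 1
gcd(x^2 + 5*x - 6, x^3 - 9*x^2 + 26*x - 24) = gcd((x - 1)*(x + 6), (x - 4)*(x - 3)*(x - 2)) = 1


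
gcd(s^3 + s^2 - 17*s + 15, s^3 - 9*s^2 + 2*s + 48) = s - 3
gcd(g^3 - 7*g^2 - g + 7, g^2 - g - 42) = g - 7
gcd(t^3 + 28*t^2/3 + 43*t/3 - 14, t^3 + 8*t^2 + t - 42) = t^2 + 10*t + 21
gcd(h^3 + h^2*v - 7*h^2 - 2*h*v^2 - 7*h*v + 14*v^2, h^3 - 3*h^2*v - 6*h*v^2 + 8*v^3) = -h^2 - h*v + 2*v^2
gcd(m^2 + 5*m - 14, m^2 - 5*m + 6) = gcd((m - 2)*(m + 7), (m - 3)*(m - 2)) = m - 2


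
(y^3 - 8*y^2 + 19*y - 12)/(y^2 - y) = y - 7 + 12/y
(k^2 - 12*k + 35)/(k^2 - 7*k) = (k - 5)/k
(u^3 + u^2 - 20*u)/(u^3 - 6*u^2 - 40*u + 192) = u*(u + 5)/(u^2 - 2*u - 48)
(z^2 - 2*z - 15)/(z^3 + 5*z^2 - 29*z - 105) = 1/(z + 7)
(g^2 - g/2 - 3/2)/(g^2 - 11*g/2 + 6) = (g + 1)/(g - 4)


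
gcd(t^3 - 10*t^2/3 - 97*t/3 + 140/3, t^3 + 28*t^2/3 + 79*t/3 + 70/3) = t + 5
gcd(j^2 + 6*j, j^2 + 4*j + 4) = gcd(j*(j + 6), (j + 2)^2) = 1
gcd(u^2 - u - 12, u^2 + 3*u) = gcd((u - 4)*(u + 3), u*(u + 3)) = u + 3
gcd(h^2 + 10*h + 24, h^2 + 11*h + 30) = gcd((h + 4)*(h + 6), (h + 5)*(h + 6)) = h + 6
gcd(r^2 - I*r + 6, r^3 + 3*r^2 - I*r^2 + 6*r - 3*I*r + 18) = r^2 - I*r + 6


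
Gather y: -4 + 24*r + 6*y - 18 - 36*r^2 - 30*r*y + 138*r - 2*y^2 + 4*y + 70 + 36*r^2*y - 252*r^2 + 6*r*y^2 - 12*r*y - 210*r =-288*r^2 - 48*r + y^2*(6*r - 2) + y*(36*r^2 - 42*r + 10) + 48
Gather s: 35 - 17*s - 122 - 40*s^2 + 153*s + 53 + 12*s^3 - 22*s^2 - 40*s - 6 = 12*s^3 - 62*s^2 + 96*s - 40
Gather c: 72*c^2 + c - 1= 72*c^2 + c - 1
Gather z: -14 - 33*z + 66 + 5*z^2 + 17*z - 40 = 5*z^2 - 16*z + 12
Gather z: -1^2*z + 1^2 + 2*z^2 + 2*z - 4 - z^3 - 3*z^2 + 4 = -z^3 - z^2 + z + 1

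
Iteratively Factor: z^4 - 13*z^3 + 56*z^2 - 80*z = (z)*(z^3 - 13*z^2 + 56*z - 80) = z*(z - 5)*(z^2 - 8*z + 16) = z*(z - 5)*(z - 4)*(z - 4)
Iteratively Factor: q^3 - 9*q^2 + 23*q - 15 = (q - 3)*(q^2 - 6*q + 5) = (q - 3)*(q - 1)*(q - 5)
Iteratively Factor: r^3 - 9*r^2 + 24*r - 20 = (r - 2)*(r^2 - 7*r + 10) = (r - 5)*(r - 2)*(r - 2)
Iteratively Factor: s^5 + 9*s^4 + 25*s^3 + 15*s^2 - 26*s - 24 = (s + 1)*(s^4 + 8*s^3 + 17*s^2 - 2*s - 24) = (s + 1)*(s + 4)*(s^3 + 4*s^2 + s - 6) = (s - 1)*(s + 1)*(s + 4)*(s^2 + 5*s + 6) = (s - 1)*(s + 1)*(s + 2)*(s + 4)*(s + 3)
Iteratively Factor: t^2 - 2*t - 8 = (t + 2)*(t - 4)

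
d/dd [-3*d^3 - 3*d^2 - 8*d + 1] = -9*d^2 - 6*d - 8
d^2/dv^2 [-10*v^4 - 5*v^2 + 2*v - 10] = -120*v^2 - 10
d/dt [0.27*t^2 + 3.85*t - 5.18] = 0.54*t + 3.85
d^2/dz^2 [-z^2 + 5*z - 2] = -2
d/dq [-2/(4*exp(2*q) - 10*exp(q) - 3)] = (16*exp(q) - 20)*exp(q)/(-4*exp(2*q) + 10*exp(q) + 3)^2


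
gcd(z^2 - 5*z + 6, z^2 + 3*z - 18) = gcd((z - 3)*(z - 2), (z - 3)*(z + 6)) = z - 3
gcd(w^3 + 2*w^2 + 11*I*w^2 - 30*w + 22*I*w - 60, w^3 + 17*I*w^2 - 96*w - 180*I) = w^2 + 11*I*w - 30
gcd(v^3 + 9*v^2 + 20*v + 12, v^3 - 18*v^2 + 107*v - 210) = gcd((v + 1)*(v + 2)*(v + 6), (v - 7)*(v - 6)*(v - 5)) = 1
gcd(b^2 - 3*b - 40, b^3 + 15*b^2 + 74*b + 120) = b + 5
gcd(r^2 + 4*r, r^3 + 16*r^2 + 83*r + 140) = r + 4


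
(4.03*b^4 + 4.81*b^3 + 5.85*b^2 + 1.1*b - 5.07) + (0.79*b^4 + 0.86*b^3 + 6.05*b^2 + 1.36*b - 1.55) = 4.82*b^4 + 5.67*b^3 + 11.9*b^2 + 2.46*b - 6.62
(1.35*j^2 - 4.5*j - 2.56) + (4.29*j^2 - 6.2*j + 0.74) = 5.64*j^2 - 10.7*j - 1.82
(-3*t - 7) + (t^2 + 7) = t^2 - 3*t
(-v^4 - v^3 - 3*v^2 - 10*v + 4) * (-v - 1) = v^5 + 2*v^4 + 4*v^3 + 13*v^2 + 6*v - 4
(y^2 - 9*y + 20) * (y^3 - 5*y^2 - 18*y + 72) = y^5 - 14*y^4 + 47*y^3 + 134*y^2 - 1008*y + 1440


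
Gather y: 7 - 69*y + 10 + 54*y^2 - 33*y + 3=54*y^2 - 102*y + 20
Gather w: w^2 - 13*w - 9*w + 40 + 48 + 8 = w^2 - 22*w + 96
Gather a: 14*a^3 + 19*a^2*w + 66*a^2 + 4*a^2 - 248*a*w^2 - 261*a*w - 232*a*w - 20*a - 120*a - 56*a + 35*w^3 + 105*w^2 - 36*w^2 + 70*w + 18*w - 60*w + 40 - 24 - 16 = 14*a^3 + a^2*(19*w + 70) + a*(-248*w^2 - 493*w - 196) + 35*w^3 + 69*w^2 + 28*w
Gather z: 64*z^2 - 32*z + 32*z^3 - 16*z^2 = 32*z^3 + 48*z^2 - 32*z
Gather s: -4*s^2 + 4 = 4 - 4*s^2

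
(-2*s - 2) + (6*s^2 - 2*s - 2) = 6*s^2 - 4*s - 4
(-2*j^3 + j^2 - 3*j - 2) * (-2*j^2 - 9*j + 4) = 4*j^5 + 16*j^4 - 11*j^3 + 35*j^2 + 6*j - 8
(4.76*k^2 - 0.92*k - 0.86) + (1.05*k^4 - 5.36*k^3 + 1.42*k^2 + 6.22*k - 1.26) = 1.05*k^4 - 5.36*k^3 + 6.18*k^2 + 5.3*k - 2.12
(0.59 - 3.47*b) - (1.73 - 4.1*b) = 0.629999999999999*b - 1.14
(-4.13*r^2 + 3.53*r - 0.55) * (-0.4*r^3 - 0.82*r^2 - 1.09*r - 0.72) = 1.652*r^5 + 1.9746*r^4 + 1.8271*r^3 - 0.4231*r^2 - 1.9421*r + 0.396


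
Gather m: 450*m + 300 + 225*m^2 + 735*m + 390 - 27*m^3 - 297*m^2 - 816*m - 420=-27*m^3 - 72*m^2 + 369*m + 270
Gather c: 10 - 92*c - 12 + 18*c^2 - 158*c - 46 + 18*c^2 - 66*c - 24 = 36*c^2 - 316*c - 72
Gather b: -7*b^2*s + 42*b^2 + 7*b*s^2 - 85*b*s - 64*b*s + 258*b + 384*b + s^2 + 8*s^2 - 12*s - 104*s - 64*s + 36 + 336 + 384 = b^2*(42 - 7*s) + b*(7*s^2 - 149*s + 642) + 9*s^2 - 180*s + 756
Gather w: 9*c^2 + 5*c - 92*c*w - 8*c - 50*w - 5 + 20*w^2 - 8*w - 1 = 9*c^2 - 3*c + 20*w^2 + w*(-92*c - 58) - 6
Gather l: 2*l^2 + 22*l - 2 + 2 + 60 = 2*l^2 + 22*l + 60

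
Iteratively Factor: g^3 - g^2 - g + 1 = (g + 1)*(g^2 - 2*g + 1) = (g - 1)*(g + 1)*(g - 1)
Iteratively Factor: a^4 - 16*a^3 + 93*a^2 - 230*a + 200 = (a - 4)*(a^3 - 12*a^2 + 45*a - 50) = (a - 5)*(a - 4)*(a^2 - 7*a + 10) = (a - 5)^2*(a - 4)*(a - 2)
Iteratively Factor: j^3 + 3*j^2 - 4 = (j + 2)*(j^2 + j - 2) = (j + 2)^2*(j - 1)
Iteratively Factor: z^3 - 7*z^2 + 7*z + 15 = (z - 5)*(z^2 - 2*z - 3) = (z - 5)*(z + 1)*(z - 3)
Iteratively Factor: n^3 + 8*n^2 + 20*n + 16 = (n + 2)*(n^2 + 6*n + 8) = (n + 2)*(n + 4)*(n + 2)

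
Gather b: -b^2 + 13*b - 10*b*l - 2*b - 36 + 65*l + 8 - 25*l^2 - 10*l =-b^2 + b*(11 - 10*l) - 25*l^2 + 55*l - 28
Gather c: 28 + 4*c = 4*c + 28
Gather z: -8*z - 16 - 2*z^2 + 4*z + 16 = -2*z^2 - 4*z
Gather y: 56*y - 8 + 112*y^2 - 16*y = 112*y^2 + 40*y - 8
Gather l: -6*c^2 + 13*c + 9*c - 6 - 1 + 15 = -6*c^2 + 22*c + 8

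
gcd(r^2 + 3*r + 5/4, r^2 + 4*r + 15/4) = r + 5/2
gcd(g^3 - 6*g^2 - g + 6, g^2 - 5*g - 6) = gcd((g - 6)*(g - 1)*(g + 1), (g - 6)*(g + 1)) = g^2 - 5*g - 6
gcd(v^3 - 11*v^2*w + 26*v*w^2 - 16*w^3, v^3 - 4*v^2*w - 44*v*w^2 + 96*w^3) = v^2 - 10*v*w + 16*w^2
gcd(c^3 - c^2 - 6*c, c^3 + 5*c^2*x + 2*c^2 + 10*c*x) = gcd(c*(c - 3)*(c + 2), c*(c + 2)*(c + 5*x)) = c^2 + 2*c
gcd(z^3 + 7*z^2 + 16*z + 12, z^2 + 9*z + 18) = z + 3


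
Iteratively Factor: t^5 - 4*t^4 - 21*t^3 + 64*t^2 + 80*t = (t + 1)*(t^4 - 5*t^3 - 16*t^2 + 80*t) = t*(t + 1)*(t^3 - 5*t^2 - 16*t + 80) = t*(t - 5)*(t + 1)*(t^2 - 16) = t*(t - 5)*(t - 4)*(t + 1)*(t + 4)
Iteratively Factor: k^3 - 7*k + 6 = (k - 2)*(k^2 + 2*k - 3) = (k - 2)*(k + 3)*(k - 1)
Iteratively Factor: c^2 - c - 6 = (c - 3)*(c + 2)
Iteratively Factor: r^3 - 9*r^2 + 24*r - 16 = (r - 1)*(r^2 - 8*r + 16) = (r - 4)*(r - 1)*(r - 4)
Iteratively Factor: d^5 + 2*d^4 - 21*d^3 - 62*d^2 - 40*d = (d + 2)*(d^4 - 21*d^2 - 20*d) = (d + 2)*(d + 4)*(d^3 - 4*d^2 - 5*d) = (d - 5)*(d + 2)*(d + 4)*(d^2 + d) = (d - 5)*(d + 1)*(d + 2)*(d + 4)*(d)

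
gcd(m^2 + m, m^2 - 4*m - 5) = m + 1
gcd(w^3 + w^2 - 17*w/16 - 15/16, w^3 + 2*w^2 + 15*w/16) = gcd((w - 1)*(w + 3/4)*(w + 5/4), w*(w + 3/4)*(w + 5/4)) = w^2 + 2*w + 15/16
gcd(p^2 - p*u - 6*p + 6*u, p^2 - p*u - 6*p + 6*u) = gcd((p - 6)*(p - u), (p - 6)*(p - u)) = p^2 - p*u - 6*p + 6*u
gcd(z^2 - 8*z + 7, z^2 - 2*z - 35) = z - 7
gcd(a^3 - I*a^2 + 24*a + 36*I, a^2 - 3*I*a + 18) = a^2 - 3*I*a + 18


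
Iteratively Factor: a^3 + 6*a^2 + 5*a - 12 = (a - 1)*(a^2 + 7*a + 12) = (a - 1)*(a + 3)*(a + 4)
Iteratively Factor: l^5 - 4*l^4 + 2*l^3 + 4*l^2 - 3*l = (l - 1)*(l^4 - 3*l^3 - l^2 + 3*l) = l*(l - 1)*(l^3 - 3*l^2 - l + 3) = l*(l - 3)*(l - 1)*(l^2 - 1) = l*(l - 3)*(l - 1)^2*(l + 1)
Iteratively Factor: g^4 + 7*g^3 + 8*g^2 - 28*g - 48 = (g + 3)*(g^3 + 4*g^2 - 4*g - 16) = (g + 3)*(g + 4)*(g^2 - 4) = (g - 2)*(g + 3)*(g + 4)*(g + 2)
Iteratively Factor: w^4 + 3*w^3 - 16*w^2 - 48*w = (w - 4)*(w^3 + 7*w^2 + 12*w) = (w - 4)*(w + 4)*(w^2 + 3*w) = (w - 4)*(w + 3)*(w + 4)*(w)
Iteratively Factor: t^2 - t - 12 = (t + 3)*(t - 4)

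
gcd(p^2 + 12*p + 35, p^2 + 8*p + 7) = p + 7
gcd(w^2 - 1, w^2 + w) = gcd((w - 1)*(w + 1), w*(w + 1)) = w + 1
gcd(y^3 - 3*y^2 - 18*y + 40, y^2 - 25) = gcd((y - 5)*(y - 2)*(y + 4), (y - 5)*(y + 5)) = y - 5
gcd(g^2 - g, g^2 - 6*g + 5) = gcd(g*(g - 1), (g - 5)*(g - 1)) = g - 1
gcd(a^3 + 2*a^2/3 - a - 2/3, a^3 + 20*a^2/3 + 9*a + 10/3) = a^2 + 5*a/3 + 2/3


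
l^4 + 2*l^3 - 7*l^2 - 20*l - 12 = (l - 3)*(l + 1)*(l + 2)^2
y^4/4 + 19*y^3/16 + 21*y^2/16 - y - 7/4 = (y/4 + 1/2)*(y - 1)*(y + 7/4)*(y + 2)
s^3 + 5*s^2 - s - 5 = (s - 1)*(s + 1)*(s + 5)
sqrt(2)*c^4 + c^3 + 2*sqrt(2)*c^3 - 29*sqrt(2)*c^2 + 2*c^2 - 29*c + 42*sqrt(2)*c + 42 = (c - 3)*(c - 2)*(c + 7)*(sqrt(2)*c + 1)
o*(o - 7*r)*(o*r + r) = o^3*r - 7*o^2*r^2 + o^2*r - 7*o*r^2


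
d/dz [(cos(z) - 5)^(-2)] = 2*sin(z)/(cos(z) - 5)^3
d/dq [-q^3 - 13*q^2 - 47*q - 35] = -3*q^2 - 26*q - 47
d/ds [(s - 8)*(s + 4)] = 2*s - 4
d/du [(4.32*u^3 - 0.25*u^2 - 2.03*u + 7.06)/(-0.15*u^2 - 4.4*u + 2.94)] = (-0.648*u^4 - 38.016*u^3 + 38.8979*u^2 + 0.648000000000001*u + 25.0958)/(0.0225*u^4 + 1.32*u^3 + 18.478*u^2 - 25.872*u + 8.6436)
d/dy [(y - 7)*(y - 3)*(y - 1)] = 3*y^2 - 22*y + 31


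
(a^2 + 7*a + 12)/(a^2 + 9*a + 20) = (a + 3)/(a + 5)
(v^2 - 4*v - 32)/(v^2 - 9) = (v^2 - 4*v - 32)/(v^2 - 9)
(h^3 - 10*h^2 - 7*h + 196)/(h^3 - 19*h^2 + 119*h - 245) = (h + 4)/(h - 5)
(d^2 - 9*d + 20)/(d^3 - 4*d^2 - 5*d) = (d - 4)/(d*(d + 1))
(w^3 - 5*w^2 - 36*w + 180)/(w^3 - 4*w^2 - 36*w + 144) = (w - 5)/(w - 4)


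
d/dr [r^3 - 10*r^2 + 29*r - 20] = 3*r^2 - 20*r + 29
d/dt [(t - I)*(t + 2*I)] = 2*t + I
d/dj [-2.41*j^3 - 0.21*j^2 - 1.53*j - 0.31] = -7.23*j^2 - 0.42*j - 1.53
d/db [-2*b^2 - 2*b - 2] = -4*b - 2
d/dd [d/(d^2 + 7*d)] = -1/(d + 7)^2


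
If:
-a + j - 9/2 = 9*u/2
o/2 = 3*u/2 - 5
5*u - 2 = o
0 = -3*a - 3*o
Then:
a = 22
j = 17/2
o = -22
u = -4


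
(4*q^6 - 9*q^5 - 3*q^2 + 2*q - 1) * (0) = 0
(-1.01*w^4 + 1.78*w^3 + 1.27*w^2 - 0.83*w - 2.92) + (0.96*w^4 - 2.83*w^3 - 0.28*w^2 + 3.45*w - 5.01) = -0.05*w^4 - 1.05*w^3 + 0.99*w^2 + 2.62*w - 7.93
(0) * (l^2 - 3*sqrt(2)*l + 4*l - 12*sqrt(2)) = 0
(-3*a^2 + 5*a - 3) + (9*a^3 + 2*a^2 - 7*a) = 9*a^3 - a^2 - 2*a - 3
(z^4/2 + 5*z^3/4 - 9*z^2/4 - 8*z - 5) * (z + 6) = z^5/2 + 17*z^4/4 + 21*z^3/4 - 43*z^2/2 - 53*z - 30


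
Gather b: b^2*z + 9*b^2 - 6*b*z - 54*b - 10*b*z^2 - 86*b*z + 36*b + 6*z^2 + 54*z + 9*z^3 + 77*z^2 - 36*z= b^2*(z + 9) + b*(-10*z^2 - 92*z - 18) + 9*z^3 + 83*z^2 + 18*z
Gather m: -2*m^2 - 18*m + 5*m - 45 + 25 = -2*m^2 - 13*m - 20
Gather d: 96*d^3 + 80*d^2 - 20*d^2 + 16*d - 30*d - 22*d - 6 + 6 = 96*d^3 + 60*d^2 - 36*d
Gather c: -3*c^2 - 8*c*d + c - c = -3*c^2 - 8*c*d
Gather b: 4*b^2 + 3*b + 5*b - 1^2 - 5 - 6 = 4*b^2 + 8*b - 12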